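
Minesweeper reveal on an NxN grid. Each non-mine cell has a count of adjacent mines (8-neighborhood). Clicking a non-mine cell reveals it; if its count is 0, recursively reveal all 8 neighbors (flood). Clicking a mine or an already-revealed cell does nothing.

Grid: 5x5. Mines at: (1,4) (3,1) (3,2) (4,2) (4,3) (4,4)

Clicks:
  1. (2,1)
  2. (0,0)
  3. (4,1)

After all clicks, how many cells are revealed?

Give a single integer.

Answer: 13

Derivation:
Click 1 (2,1) count=2: revealed 1 new [(2,1)] -> total=1
Click 2 (0,0) count=0: revealed 11 new [(0,0) (0,1) (0,2) (0,3) (1,0) (1,1) (1,2) (1,3) (2,0) (2,2) (2,3)] -> total=12
Click 3 (4,1) count=3: revealed 1 new [(4,1)] -> total=13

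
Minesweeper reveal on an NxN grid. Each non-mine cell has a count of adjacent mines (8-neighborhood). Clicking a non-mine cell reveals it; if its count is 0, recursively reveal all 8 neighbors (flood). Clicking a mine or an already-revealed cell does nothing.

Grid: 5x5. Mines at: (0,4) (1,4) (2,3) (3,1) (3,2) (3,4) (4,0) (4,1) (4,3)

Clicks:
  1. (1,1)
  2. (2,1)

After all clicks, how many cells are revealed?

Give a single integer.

Click 1 (1,1) count=0: revealed 11 new [(0,0) (0,1) (0,2) (0,3) (1,0) (1,1) (1,2) (1,3) (2,0) (2,1) (2,2)] -> total=11
Click 2 (2,1) count=2: revealed 0 new [(none)] -> total=11

Answer: 11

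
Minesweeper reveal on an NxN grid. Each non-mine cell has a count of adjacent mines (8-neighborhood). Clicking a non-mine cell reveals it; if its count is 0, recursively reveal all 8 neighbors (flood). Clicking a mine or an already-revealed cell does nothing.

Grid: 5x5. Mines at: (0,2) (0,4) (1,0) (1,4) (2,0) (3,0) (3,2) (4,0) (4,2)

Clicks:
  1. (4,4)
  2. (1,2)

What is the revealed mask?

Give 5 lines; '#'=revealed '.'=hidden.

Answer: .....
..#..
...##
...##
...##

Derivation:
Click 1 (4,4) count=0: revealed 6 new [(2,3) (2,4) (3,3) (3,4) (4,3) (4,4)] -> total=6
Click 2 (1,2) count=1: revealed 1 new [(1,2)] -> total=7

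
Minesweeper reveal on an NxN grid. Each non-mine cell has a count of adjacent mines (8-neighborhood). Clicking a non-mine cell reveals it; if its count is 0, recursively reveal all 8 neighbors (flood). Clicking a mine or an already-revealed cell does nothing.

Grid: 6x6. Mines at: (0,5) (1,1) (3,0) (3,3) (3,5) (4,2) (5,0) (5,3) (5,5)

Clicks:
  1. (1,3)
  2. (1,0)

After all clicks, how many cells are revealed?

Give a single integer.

Answer: 10

Derivation:
Click 1 (1,3) count=0: revealed 9 new [(0,2) (0,3) (0,4) (1,2) (1,3) (1,4) (2,2) (2,3) (2,4)] -> total=9
Click 2 (1,0) count=1: revealed 1 new [(1,0)] -> total=10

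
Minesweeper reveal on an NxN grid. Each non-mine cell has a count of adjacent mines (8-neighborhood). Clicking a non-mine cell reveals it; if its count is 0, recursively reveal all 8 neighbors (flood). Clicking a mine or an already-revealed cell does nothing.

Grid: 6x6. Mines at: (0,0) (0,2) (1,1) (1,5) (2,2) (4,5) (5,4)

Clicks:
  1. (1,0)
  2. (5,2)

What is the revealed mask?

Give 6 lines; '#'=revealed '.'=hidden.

Answer: ......
#.....
##....
####..
####..
####..

Derivation:
Click 1 (1,0) count=2: revealed 1 new [(1,0)] -> total=1
Click 2 (5,2) count=0: revealed 14 new [(2,0) (2,1) (3,0) (3,1) (3,2) (3,3) (4,0) (4,1) (4,2) (4,3) (5,0) (5,1) (5,2) (5,3)] -> total=15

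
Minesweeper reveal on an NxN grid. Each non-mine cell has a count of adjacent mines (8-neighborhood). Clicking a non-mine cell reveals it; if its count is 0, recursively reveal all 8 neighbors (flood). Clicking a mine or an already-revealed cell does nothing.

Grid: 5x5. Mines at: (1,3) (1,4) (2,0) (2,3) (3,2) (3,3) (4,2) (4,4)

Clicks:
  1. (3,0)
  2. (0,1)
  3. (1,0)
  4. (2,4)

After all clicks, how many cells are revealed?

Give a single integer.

Answer: 8

Derivation:
Click 1 (3,0) count=1: revealed 1 new [(3,0)] -> total=1
Click 2 (0,1) count=0: revealed 6 new [(0,0) (0,1) (0,2) (1,0) (1,1) (1,2)] -> total=7
Click 3 (1,0) count=1: revealed 0 new [(none)] -> total=7
Click 4 (2,4) count=4: revealed 1 new [(2,4)] -> total=8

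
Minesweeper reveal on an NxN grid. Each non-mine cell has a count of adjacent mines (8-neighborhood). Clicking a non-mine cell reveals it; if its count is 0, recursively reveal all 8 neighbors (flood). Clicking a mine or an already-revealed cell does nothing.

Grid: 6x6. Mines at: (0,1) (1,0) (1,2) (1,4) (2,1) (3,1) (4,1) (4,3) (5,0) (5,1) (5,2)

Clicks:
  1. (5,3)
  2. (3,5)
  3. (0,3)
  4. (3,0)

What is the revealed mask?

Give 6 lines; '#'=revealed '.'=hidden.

Click 1 (5,3) count=2: revealed 1 new [(5,3)] -> total=1
Click 2 (3,5) count=0: revealed 8 new [(2,4) (2,5) (3,4) (3,5) (4,4) (4,5) (5,4) (5,5)] -> total=9
Click 3 (0,3) count=2: revealed 1 new [(0,3)] -> total=10
Click 4 (3,0) count=3: revealed 1 new [(3,0)] -> total=11

Answer: ...#..
......
....##
#...##
....##
...###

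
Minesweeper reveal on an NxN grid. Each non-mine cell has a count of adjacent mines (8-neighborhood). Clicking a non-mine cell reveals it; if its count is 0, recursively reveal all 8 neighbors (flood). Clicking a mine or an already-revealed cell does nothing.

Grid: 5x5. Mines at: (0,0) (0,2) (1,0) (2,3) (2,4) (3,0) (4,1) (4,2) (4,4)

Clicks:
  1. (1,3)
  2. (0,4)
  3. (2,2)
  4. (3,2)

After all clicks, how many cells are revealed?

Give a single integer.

Click 1 (1,3) count=3: revealed 1 new [(1,3)] -> total=1
Click 2 (0,4) count=0: revealed 3 new [(0,3) (0,4) (1,4)] -> total=4
Click 3 (2,2) count=1: revealed 1 new [(2,2)] -> total=5
Click 4 (3,2) count=3: revealed 1 new [(3,2)] -> total=6

Answer: 6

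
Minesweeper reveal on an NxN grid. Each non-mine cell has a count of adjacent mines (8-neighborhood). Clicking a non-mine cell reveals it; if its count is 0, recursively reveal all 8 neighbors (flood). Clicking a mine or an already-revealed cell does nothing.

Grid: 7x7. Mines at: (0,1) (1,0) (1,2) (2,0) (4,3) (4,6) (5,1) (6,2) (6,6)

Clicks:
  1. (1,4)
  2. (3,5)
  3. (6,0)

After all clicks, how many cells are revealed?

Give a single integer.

Click 1 (1,4) count=0: revealed 16 new [(0,3) (0,4) (0,5) (0,6) (1,3) (1,4) (1,5) (1,6) (2,3) (2,4) (2,5) (2,6) (3,3) (3,4) (3,5) (3,6)] -> total=16
Click 2 (3,5) count=1: revealed 0 new [(none)] -> total=16
Click 3 (6,0) count=1: revealed 1 new [(6,0)] -> total=17

Answer: 17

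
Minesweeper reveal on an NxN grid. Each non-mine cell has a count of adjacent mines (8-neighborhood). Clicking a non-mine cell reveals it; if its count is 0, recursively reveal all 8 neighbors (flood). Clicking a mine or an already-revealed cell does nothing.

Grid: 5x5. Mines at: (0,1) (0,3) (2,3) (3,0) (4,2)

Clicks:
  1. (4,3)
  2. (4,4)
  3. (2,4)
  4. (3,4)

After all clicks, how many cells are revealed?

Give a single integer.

Answer: 5

Derivation:
Click 1 (4,3) count=1: revealed 1 new [(4,3)] -> total=1
Click 2 (4,4) count=0: revealed 3 new [(3,3) (3,4) (4,4)] -> total=4
Click 3 (2,4) count=1: revealed 1 new [(2,4)] -> total=5
Click 4 (3,4) count=1: revealed 0 new [(none)] -> total=5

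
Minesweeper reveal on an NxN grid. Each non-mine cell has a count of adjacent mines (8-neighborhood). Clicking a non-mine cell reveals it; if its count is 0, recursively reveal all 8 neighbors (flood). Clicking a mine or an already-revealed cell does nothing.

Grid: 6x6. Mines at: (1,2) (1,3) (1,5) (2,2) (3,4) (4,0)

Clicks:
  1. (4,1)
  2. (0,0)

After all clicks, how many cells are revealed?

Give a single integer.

Click 1 (4,1) count=1: revealed 1 new [(4,1)] -> total=1
Click 2 (0,0) count=0: revealed 8 new [(0,0) (0,1) (1,0) (1,1) (2,0) (2,1) (3,0) (3,1)] -> total=9

Answer: 9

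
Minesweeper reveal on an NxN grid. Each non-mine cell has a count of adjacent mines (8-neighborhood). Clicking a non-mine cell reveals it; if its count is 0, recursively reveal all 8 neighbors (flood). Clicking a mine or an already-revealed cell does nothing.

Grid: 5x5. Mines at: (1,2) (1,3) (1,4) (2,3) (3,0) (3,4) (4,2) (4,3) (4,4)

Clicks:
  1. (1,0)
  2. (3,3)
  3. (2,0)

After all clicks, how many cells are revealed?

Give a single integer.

Click 1 (1,0) count=0: revealed 6 new [(0,0) (0,1) (1,0) (1,1) (2,0) (2,1)] -> total=6
Click 2 (3,3) count=5: revealed 1 new [(3,3)] -> total=7
Click 3 (2,0) count=1: revealed 0 new [(none)] -> total=7

Answer: 7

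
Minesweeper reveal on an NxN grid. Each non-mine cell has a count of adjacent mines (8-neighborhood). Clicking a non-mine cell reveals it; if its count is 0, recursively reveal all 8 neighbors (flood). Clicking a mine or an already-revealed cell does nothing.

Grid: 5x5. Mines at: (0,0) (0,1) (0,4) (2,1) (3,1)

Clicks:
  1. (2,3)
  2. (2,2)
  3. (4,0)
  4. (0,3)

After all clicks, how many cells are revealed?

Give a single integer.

Click 1 (2,3) count=0: revealed 12 new [(1,2) (1,3) (1,4) (2,2) (2,3) (2,4) (3,2) (3,3) (3,4) (4,2) (4,3) (4,4)] -> total=12
Click 2 (2,2) count=2: revealed 0 new [(none)] -> total=12
Click 3 (4,0) count=1: revealed 1 new [(4,0)] -> total=13
Click 4 (0,3) count=1: revealed 1 new [(0,3)] -> total=14

Answer: 14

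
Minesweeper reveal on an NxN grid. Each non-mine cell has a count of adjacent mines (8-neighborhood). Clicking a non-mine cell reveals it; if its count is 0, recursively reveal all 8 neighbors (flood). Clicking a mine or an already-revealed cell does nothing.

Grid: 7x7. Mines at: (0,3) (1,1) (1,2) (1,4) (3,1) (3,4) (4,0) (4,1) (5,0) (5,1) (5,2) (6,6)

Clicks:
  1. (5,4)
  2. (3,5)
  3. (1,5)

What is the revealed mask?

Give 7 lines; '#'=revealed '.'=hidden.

Answer: .......
.....#.
.......
.....#.
...###.
...###.
...###.

Derivation:
Click 1 (5,4) count=0: revealed 9 new [(4,3) (4,4) (4,5) (5,3) (5,4) (5,5) (6,3) (6,4) (6,5)] -> total=9
Click 2 (3,5) count=1: revealed 1 new [(3,5)] -> total=10
Click 3 (1,5) count=1: revealed 1 new [(1,5)] -> total=11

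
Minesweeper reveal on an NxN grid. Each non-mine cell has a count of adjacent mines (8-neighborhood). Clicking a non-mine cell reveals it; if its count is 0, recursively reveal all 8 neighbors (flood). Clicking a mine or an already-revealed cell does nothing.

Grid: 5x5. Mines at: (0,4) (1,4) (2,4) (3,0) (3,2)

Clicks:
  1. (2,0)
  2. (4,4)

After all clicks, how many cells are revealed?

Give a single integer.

Answer: 5

Derivation:
Click 1 (2,0) count=1: revealed 1 new [(2,0)] -> total=1
Click 2 (4,4) count=0: revealed 4 new [(3,3) (3,4) (4,3) (4,4)] -> total=5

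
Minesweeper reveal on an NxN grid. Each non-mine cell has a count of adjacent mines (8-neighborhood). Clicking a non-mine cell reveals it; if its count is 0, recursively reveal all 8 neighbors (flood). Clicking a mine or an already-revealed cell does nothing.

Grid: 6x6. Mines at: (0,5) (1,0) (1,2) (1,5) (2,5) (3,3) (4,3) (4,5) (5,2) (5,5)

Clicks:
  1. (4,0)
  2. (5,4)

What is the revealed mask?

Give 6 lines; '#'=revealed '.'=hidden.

Click 1 (4,0) count=0: revealed 11 new [(2,0) (2,1) (2,2) (3,0) (3,1) (3,2) (4,0) (4,1) (4,2) (5,0) (5,1)] -> total=11
Click 2 (5,4) count=3: revealed 1 new [(5,4)] -> total=12

Answer: ......
......
###...
###...
###...
##..#.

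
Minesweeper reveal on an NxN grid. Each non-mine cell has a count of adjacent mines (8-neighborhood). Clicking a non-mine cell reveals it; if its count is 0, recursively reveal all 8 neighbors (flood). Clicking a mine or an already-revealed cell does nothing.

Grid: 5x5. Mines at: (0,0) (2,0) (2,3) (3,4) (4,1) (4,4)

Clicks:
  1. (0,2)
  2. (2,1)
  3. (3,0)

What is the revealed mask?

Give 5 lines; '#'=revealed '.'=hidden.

Click 1 (0,2) count=0: revealed 8 new [(0,1) (0,2) (0,3) (0,4) (1,1) (1,2) (1,3) (1,4)] -> total=8
Click 2 (2,1) count=1: revealed 1 new [(2,1)] -> total=9
Click 3 (3,0) count=2: revealed 1 new [(3,0)] -> total=10

Answer: .####
.####
.#...
#....
.....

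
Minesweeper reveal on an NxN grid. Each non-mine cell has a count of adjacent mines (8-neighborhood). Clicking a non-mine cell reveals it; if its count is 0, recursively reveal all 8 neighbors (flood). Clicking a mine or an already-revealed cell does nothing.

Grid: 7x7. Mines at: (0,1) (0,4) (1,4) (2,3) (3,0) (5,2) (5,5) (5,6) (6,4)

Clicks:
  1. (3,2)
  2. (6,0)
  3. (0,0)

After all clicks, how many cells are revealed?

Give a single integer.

Click 1 (3,2) count=1: revealed 1 new [(3,2)] -> total=1
Click 2 (6,0) count=0: revealed 6 new [(4,0) (4,1) (5,0) (5,1) (6,0) (6,1)] -> total=7
Click 3 (0,0) count=1: revealed 1 new [(0,0)] -> total=8

Answer: 8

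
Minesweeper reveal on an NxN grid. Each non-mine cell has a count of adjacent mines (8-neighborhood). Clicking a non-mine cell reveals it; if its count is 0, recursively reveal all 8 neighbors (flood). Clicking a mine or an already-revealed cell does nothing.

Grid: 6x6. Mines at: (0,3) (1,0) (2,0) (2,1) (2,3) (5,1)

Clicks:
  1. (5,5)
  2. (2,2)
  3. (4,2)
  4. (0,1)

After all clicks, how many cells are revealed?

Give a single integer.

Click 1 (5,5) count=0: revealed 18 new [(0,4) (0,5) (1,4) (1,5) (2,4) (2,5) (3,2) (3,3) (3,4) (3,5) (4,2) (4,3) (4,4) (4,5) (5,2) (5,3) (5,4) (5,5)] -> total=18
Click 2 (2,2) count=2: revealed 1 new [(2,2)] -> total=19
Click 3 (4,2) count=1: revealed 0 new [(none)] -> total=19
Click 4 (0,1) count=1: revealed 1 new [(0,1)] -> total=20

Answer: 20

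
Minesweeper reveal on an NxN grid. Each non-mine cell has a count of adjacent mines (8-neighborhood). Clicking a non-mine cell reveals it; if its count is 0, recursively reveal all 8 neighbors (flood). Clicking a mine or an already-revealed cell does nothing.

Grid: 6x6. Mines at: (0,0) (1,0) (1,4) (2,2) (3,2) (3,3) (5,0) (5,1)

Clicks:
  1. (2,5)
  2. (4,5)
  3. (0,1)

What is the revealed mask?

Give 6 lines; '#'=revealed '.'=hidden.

Click 1 (2,5) count=1: revealed 1 new [(2,5)] -> total=1
Click 2 (4,5) count=0: revealed 11 new [(2,4) (3,4) (3,5) (4,2) (4,3) (4,4) (4,5) (5,2) (5,3) (5,4) (5,5)] -> total=12
Click 3 (0,1) count=2: revealed 1 new [(0,1)] -> total=13

Answer: .#....
......
....##
....##
..####
..####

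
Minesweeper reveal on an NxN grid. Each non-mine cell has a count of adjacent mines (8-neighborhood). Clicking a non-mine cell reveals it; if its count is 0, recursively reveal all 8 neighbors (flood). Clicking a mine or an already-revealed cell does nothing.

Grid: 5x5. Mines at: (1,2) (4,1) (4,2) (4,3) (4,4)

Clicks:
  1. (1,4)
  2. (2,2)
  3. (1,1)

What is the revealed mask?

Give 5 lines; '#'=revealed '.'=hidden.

Answer: ...##
.#.##
..###
...##
.....

Derivation:
Click 1 (1,4) count=0: revealed 8 new [(0,3) (0,4) (1,3) (1,4) (2,3) (2,4) (3,3) (3,4)] -> total=8
Click 2 (2,2) count=1: revealed 1 new [(2,2)] -> total=9
Click 3 (1,1) count=1: revealed 1 new [(1,1)] -> total=10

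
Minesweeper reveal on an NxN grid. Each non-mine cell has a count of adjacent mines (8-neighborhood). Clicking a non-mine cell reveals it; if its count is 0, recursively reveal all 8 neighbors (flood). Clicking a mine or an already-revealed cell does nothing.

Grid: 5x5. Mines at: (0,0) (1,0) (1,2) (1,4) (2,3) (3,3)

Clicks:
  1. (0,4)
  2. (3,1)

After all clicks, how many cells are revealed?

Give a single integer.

Answer: 10

Derivation:
Click 1 (0,4) count=1: revealed 1 new [(0,4)] -> total=1
Click 2 (3,1) count=0: revealed 9 new [(2,0) (2,1) (2,2) (3,0) (3,1) (3,2) (4,0) (4,1) (4,2)] -> total=10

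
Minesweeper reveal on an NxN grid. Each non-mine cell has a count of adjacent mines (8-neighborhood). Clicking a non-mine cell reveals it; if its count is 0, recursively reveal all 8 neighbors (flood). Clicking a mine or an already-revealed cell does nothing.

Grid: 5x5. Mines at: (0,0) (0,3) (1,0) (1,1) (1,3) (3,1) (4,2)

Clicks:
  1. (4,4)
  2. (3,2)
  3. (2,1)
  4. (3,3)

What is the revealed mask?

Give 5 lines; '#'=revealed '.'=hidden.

Answer: .....
.....
.#.##
..###
...##

Derivation:
Click 1 (4,4) count=0: revealed 6 new [(2,3) (2,4) (3,3) (3,4) (4,3) (4,4)] -> total=6
Click 2 (3,2) count=2: revealed 1 new [(3,2)] -> total=7
Click 3 (2,1) count=3: revealed 1 new [(2,1)] -> total=8
Click 4 (3,3) count=1: revealed 0 new [(none)] -> total=8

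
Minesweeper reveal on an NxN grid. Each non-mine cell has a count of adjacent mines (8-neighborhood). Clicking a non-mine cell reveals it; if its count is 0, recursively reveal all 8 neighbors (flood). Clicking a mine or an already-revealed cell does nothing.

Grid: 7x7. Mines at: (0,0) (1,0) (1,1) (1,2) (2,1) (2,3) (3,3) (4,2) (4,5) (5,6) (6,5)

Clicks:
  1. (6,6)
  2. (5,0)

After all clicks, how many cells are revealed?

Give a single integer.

Click 1 (6,6) count=2: revealed 1 new [(6,6)] -> total=1
Click 2 (5,0) count=0: revealed 14 new [(3,0) (3,1) (4,0) (4,1) (5,0) (5,1) (5,2) (5,3) (5,4) (6,0) (6,1) (6,2) (6,3) (6,4)] -> total=15

Answer: 15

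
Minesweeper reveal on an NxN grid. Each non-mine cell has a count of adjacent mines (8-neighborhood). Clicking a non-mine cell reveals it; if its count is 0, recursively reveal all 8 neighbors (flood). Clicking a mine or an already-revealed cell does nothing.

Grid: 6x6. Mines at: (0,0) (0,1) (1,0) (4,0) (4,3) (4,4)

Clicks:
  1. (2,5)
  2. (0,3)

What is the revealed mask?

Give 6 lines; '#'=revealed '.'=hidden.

Click 1 (2,5) count=0: revealed 19 new [(0,2) (0,3) (0,4) (0,5) (1,1) (1,2) (1,3) (1,4) (1,5) (2,1) (2,2) (2,3) (2,4) (2,5) (3,1) (3,2) (3,3) (3,4) (3,5)] -> total=19
Click 2 (0,3) count=0: revealed 0 new [(none)] -> total=19

Answer: ..####
.#####
.#####
.#####
......
......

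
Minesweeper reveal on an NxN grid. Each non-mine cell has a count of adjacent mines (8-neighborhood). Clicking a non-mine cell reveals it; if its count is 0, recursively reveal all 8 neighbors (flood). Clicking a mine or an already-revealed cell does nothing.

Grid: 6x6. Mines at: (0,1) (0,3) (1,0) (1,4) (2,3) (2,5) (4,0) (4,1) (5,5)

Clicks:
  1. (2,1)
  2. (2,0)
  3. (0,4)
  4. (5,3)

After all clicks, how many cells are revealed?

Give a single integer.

Answer: 12

Derivation:
Click 1 (2,1) count=1: revealed 1 new [(2,1)] -> total=1
Click 2 (2,0) count=1: revealed 1 new [(2,0)] -> total=2
Click 3 (0,4) count=2: revealed 1 new [(0,4)] -> total=3
Click 4 (5,3) count=0: revealed 9 new [(3,2) (3,3) (3,4) (4,2) (4,3) (4,4) (5,2) (5,3) (5,4)] -> total=12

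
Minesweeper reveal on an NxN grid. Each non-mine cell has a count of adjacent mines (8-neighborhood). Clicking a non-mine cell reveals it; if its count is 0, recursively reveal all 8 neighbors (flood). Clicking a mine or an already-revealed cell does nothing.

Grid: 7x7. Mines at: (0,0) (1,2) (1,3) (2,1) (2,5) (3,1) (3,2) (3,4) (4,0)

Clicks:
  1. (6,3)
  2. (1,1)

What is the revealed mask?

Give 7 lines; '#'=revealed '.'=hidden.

Click 1 (6,3) count=0: revealed 22 new [(3,5) (3,6) (4,1) (4,2) (4,3) (4,4) (4,5) (4,6) (5,0) (5,1) (5,2) (5,3) (5,4) (5,5) (5,6) (6,0) (6,1) (6,2) (6,3) (6,4) (6,5) (6,6)] -> total=22
Click 2 (1,1) count=3: revealed 1 new [(1,1)] -> total=23

Answer: .......
.#.....
.......
.....##
.######
#######
#######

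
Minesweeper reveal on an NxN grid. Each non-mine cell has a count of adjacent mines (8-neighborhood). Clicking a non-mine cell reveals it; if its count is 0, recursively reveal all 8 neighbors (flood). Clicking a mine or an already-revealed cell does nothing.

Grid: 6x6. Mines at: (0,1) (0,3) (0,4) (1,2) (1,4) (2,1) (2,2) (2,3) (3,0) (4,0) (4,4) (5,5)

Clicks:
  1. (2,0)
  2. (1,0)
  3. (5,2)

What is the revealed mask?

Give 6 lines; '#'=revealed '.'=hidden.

Click 1 (2,0) count=2: revealed 1 new [(2,0)] -> total=1
Click 2 (1,0) count=2: revealed 1 new [(1,0)] -> total=2
Click 3 (5,2) count=0: revealed 9 new [(3,1) (3,2) (3,3) (4,1) (4,2) (4,3) (5,1) (5,2) (5,3)] -> total=11

Answer: ......
#.....
#.....
.###..
.###..
.###..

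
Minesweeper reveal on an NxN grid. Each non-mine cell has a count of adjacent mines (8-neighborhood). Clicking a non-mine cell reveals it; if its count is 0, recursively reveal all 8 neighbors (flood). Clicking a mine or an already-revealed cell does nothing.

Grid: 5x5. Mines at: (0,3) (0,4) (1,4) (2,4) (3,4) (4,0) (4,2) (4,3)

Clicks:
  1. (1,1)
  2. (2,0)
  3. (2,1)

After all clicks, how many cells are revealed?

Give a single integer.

Answer: 15

Derivation:
Click 1 (1,1) count=0: revealed 15 new [(0,0) (0,1) (0,2) (1,0) (1,1) (1,2) (1,3) (2,0) (2,1) (2,2) (2,3) (3,0) (3,1) (3,2) (3,3)] -> total=15
Click 2 (2,0) count=0: revealed 0 new [(none)] -> total=15
Click 3 (2,1) count=0: revealed 0 new [(none)] -> total=15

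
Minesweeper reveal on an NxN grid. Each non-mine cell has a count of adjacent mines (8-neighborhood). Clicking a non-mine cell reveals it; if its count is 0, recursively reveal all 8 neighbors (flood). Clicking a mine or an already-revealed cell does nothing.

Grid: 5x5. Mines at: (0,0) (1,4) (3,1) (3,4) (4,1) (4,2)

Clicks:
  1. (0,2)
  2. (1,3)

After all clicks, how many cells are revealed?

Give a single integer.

Click 1 (0,2) count=0: revealed 9 new [(0,1) (0,2) (0,3) (1,1) (1,2) (1,3) (2,1) (2,2) (2,3)] -> total=9
Click 2 (1,3) count=1: revealed 0 new [(none)] -> total=9

Answer: 9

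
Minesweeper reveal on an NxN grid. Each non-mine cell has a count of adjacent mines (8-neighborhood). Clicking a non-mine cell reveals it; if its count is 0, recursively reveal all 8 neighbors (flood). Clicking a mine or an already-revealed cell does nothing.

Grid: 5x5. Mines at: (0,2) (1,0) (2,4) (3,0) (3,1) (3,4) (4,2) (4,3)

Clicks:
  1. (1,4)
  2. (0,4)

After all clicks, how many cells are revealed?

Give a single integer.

Click 1 (1,4) count=1: revealed 1 new [(1,4)] -> total=1
Click 2 (0,4) count=0: revealed 3 new [(0,3) (0,4) (1,3)] -> total=4

Answer: 4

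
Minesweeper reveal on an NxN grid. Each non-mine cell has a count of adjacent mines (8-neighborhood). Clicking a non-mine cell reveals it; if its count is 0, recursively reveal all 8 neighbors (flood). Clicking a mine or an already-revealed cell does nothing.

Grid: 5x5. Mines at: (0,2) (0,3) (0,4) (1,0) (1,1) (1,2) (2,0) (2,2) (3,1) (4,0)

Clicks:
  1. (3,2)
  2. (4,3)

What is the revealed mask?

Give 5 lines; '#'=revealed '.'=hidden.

Answer: .....
...##
...##
..###
..###

Derivation:
Click 1 (3,2) count=2: revealed 1 new [(3,2)] -> total=1
Click 2 (4,3) count=0: revealed 9 new [(1,3) (1,4) (2,3) (2,4) (3,3) (3,4) (4,2) (4,3) (4,4)] -> total=10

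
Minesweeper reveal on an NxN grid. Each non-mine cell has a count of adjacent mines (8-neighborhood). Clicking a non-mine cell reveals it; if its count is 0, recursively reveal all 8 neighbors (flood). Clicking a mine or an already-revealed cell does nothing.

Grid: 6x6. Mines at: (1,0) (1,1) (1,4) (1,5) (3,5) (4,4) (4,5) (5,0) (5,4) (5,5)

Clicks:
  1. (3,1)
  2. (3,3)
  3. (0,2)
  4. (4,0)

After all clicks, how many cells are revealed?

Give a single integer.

Answer: 16

Derivation:
Click 1 (3,1) count=0: revealed 15 new [(2,0) (2,1) (2,2) (2,3) (3,0) (3,1) (3,2) (3,3) (4,0) (4,1) (4,2) (4,3) (5,1) (5,2) (5,3)] -> total=15
Click 2 (3,3) count=1: revealed 0 new [(none)] -> total=15
Click 3 (0,2) count=1: revealed 1 new [(0,2)] -> total=16
Click 4 (4,0) count=1: revealed 0 new [(none)] -> total=16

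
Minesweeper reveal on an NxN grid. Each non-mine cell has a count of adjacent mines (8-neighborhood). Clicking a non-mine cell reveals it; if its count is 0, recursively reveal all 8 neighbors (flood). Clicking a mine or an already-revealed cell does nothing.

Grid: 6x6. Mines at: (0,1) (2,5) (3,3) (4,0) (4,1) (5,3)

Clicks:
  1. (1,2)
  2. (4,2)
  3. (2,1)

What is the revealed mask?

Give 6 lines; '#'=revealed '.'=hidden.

Answer: ......
###...
###...
###...
..#...
......

Derivation:
Click 1 (1,2) count=1: revealed 1 new [(1,2)] -> total=1
Click 2 (4,2) count=3: revealed 1 new [(4,2)] -> total=2
Click 3 (2,1) count=0: revealed 8 new [(1,0) (1,1) (2,0) (2,1) (2,2) (3,0) (3,1) (3,2)] -> total=10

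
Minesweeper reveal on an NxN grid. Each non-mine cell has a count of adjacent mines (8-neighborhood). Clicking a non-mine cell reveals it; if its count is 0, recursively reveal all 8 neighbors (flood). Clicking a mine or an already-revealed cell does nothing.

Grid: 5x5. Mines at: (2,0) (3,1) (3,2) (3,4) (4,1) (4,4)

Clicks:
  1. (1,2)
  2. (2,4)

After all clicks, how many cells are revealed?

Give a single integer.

Click 1 (1,2) count=0: revealed 14 new [(0,0) (0,1) (0,2) (0,3) (0,4) (1,0) (1,1) (1,2) (1,3) (1,4) (2,1) (2,2) (2,3) (2,4)] -> total=14
Click 2 (2,4) count=1: revealed 0 new [(none)] -> total=14

Answer: 14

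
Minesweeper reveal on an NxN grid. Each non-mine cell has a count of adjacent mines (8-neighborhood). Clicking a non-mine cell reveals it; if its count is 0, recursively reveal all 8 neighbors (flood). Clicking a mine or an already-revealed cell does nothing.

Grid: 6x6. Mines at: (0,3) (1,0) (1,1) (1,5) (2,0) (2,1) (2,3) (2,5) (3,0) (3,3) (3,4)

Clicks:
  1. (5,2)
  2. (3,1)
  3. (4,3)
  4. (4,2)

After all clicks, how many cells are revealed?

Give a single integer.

Click 1 (5,2) count=0: revealed 12 new [(4,0) (4,1) (4,2) (4,3) (4,4) (4,5) (5,0) (5,1) (5,2) (5,3) (5,4) (5,5)] -> total=12
Click 2 (3,1) count=3: revealed 1 new [(3,1)] -> total=13
Click 3 (4,3) count=2: revealed 0 new [(none)] -> total=13
Click 4 (4,2) count=1: revealed 0 new [(none)] -> total=13

Answer: 13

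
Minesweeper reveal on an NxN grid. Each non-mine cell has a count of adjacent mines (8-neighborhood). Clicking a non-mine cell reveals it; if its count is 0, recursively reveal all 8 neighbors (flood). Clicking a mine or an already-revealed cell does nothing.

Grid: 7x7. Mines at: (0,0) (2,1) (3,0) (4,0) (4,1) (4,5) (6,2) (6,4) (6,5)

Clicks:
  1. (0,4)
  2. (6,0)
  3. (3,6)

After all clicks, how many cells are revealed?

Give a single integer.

Click 1 (0,4) count=0: revealed 28 new [(0,1) (0,2) (0,3) (0,4) (0,5) (0,6) (1,1) (1,2) (1,3) (1,4) (1,5) (1,6) (2,2) (2,3) (2,4) (2,5) (2,6) (3,2) (3,3) (3,4) (3,5) (3,6) (4,2) (4,3) (4,4) (5,2) (5,3) (5,4)] -> total=28
Click 2 (6,0) count=0: revealed 4 new [(5,0) (5,1) (6,0) (6,1)] -> total=32
Click 3 (3,6) count=1: revealed 0 new [(none)] -> total=32

Answer: 32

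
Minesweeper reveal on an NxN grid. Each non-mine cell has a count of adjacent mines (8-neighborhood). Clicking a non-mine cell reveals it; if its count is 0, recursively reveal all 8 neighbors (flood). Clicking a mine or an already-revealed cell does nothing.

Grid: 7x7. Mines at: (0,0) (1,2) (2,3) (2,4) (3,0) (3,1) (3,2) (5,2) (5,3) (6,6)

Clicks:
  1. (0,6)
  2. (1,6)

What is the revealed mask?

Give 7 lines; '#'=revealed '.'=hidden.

Click 1 (0,6) count=0: revealed 19 new [(0,3) (0,4) (0,5) (0,6) (1,3) (1,4) (1,5) (1,6) (2,5) (2,6) (3,4) (3,5) (3,6) (4,4) (4,5) (4,6) (5,4) (5,5) (5,6)] -> total=19
Click 2 (1,6) count=0: revealed 0 new [(none)] -> total=19

Answer: ...####
...####
.....##
....###
....###
....###
.......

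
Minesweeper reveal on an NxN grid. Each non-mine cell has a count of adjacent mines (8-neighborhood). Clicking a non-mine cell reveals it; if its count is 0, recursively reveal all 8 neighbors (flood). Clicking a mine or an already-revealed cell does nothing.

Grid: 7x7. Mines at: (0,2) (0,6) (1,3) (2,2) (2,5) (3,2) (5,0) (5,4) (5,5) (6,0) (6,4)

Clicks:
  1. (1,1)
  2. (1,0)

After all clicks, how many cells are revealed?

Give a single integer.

Click 1 (1,1) count=2: revealed 1 new [(1,1)] -> total=1
Click 2 (1,0) count=0: revealed 9 new [(0,0) (0,1) (1,0) (2,0) (2,1) (3,0) (3,1) (4,0) (4,1)] -> total=10

Answer: 10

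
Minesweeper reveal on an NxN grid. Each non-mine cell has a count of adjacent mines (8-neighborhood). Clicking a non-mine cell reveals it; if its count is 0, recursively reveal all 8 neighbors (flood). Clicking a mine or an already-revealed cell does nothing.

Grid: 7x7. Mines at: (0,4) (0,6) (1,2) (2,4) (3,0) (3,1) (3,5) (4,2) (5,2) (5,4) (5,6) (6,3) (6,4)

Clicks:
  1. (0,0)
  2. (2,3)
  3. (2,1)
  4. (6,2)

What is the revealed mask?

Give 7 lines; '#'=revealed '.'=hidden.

Answer: ##.....
##.....
##.#...
.......
.......
.......
..#....

Derivation:
Click 1 (0,0) count=0: revealed 6 new [(0,0) (0,1) (1,0) (1,1) (2,0) (2,1)] -> total=6
Click 2 (2,3) count=2: revealed 1 new [(2,3)] -> total=7
Click 3 (2,1) count=3: revealed 0 new [(none)] -> total=7
Click 4 (6,2) count=2: revealed 1 new [(6,2)] -> total=8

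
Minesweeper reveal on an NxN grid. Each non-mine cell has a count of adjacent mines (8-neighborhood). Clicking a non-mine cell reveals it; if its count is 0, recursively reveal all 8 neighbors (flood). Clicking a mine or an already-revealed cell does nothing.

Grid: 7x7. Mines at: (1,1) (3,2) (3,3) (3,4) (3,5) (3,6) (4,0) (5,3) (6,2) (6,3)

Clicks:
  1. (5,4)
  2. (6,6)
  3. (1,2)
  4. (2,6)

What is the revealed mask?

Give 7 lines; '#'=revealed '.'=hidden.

Answer: .......
..#....
......#
.......
....###
....###
....###

Derivation:
Click 1 (5,4) count=2: revealed 1 new [(5,4)] -> total=1
Click 2 (6,6) count=0: revealed 8 new [(4,4) (4,5) (4,6) (5,5) (5,6) (6,4) (6,5) (6,6)] -> total=9
Click 3 (1,2) count=1: revealed 1 new [(1,2)] -> total=10
Click 4 (2,6) count=2: revealed 1 new [(2,6)] -> total=11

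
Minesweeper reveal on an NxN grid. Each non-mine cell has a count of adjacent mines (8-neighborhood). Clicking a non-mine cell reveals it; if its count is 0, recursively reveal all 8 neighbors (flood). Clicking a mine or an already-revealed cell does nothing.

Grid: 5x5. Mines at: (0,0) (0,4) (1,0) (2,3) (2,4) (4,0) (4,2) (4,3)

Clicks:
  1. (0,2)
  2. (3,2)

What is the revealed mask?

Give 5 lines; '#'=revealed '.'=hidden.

Click 1 (0,2) count=0: revealed 6 new [(0,1) (0,2) (0,3) (1,1) (1,2) (1,3)] -> total=6
Click 2 (3,2) count=3: revealed 1 new [(3,2)] -> total=7

Answer: .###.
.###.
.....
..#..
.....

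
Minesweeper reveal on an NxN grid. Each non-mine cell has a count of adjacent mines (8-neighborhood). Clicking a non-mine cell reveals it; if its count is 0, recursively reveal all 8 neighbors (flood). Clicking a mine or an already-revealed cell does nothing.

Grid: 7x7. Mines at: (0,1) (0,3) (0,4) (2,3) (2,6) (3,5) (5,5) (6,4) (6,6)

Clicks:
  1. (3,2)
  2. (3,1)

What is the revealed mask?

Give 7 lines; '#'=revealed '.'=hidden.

Answer: .......
###....
###....
#####..
#####..
#####..
####...

Derivation:
Click 1 (3,2) count=1: revealed 1 new [(3,2)] -> total=1
Click 2 (3,1) count=0: revealed 24 new [(1,0) (1,1) (1,2) (2,0) (2,1) (2,2) (3,0) (3,1) (3,3) (3,4) (4,0) (4,1) (4,2) (4,3) (4,4) (5,0) (5,1) (5,2) (5,3) (5,4) (6,0) (6,1) (6,2) (6,3)] -> total=25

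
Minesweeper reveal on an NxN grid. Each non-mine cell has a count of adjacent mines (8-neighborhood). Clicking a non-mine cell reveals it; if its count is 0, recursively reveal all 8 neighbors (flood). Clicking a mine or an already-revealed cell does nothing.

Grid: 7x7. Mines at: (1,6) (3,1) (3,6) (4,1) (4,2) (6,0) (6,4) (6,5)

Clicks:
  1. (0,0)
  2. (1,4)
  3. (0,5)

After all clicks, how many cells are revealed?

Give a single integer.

Click 1 (0,0) count=0: revealed 28 new [(0,0) (0,1) (0,2) (0,3) (0,4) (0,5) (1,0) (1,1) (1,2) (1,3) (1,4) (1,5) (2,0) (2,1) (2,2) (2,3) (2,4) (2,5) (3,2) (3,3) (3,4) (3,5) (4,3) (4,4) (4,5) (5,3) (5,4) (5,5)] -> total=28
Click 2 (1,4) count=0: revealed 0 new [(none)] -> total=28
Click 3 (0,5) count=1: revealed 0 new [(none)] -> total=28

Answer: 28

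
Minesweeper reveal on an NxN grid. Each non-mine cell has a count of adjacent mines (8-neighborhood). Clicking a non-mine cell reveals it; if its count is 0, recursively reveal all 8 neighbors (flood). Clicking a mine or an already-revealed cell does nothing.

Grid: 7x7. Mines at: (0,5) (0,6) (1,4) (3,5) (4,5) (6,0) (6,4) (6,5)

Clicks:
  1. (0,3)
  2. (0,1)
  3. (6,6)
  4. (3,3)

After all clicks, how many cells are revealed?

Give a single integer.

Click 1 (0,3) count=1: revealed 1 new [(0,3)] -> total=1
Click 2 (0,1) count=0: revealed 30 new [(0,0) (0,1) (0,2) (1,0) (1,1) (1,2) (1,3) (2,0) (2,1) (2,2) (2,3) (2,4) (3,0) (3,1) (3,2) (3,3) (3,4) (4,0) (4,1) (4,2) (4,3) (4,4) (5,0) (5,1) (5,2) (5,3) (5,4) (6,1) (6,2) (6,3)] -> total=31
Click 3 (6,6) count=1: revealed 1 new [(6,6)] -> total=32
Click 4 (3,3) count=0: revealed 0 new [(none)] -> total=32

Answer: 32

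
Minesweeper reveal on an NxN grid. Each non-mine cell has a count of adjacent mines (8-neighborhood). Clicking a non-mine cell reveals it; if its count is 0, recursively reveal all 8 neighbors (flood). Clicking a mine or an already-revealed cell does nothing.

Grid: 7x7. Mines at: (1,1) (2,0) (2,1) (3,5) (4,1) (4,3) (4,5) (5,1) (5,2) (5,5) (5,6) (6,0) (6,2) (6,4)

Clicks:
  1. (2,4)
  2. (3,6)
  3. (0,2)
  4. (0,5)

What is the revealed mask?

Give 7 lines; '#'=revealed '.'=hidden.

Answer: ..#####
..#####
..#####
..###.#
.......
.......
.......

Derivation:
Click 1 (2,4) count=1: revealed 1 new [(2,4)] -> total=1
Click 2 (3,6) count=2: revealed 1 new [(3,6)] -> total=2
Click 3 (0,2) count=1: revealed 1 new [(0,2)] -> total=3
Click 4 (0,5) count=0: revealed 16 new [(0,3) (0,4) (0,5) (0,6) (1,2) (1,3) (1,4) (1,5) (1,6) (2,2) (2,3) (2,5) (2,6) (3,2) (3,3) (3,4)] -> total=19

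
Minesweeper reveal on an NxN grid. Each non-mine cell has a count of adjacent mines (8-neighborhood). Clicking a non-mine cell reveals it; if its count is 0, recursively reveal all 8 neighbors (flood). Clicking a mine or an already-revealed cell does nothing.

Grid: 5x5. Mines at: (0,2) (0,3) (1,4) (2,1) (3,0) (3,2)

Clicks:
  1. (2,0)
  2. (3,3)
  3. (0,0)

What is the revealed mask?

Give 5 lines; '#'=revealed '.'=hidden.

Answer: ##...
##...
#....
...#.
.....

Derivation:
Click 1 (2,0) count=2: revealed 1 new [(2,0)] -> total=1
Click 2 (3,3) count=1: revealed 1 new [(3,3)] -> total=2
Click 3 (0,0) count=0: revealed 4 new [(0,0) (0,1) (1,0) (1,1)] -> total=6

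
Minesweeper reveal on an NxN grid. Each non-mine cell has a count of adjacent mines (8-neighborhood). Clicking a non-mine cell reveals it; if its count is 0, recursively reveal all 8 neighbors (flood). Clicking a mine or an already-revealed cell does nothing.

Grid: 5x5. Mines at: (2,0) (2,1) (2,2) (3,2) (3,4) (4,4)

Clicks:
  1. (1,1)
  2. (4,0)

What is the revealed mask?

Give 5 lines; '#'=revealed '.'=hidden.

Click 1 (1,1) count=3: revealed 1 new [(1,1)] -> total=1
Click 2 (4,0) count=0: revealed 4 new [(3,0) (3,1) (4,0) (4,1)] -> total=5

Answer: .....
.#...
.....
##...
##...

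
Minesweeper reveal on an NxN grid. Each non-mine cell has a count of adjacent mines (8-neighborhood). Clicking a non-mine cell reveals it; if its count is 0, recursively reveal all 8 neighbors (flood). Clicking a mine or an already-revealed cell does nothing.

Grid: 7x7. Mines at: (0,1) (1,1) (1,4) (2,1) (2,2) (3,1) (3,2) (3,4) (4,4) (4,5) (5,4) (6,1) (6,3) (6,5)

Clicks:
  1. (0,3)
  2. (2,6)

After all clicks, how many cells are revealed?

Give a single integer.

Answer: 9

Derivation:
Click 1 (0,3) count=1: revealed 1 new [(0,3)] -> total=1
Click 2 (2,6) count=0: revealed 8 new [(0,5) (0,6) (1,5) (1,6) (2,5) (2,6) (3,5) (3,6)] -> total=9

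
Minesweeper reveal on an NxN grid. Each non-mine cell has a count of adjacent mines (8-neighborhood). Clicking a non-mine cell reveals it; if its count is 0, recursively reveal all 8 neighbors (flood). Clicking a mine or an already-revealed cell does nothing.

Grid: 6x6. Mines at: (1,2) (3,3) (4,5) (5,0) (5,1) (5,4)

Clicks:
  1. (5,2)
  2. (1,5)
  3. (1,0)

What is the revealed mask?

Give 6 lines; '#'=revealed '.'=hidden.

Click 1 (5,2) count=1: revealed 1 new [(5,2)] -> total=1
Click 2 (1,5) count=0: revealed 11 new [(0,3) (0,4) (0,5) (1,3) (1,4) (1,5) (2,3) (2,4) (2,5) (3,4) (3,5)] -> total=12
Click 3 (1,0) count=0: revealed 13 new [(0,0) (0,1) (1,0) (1,1) (2,0) (2,1) (2,2) (3,0) (3,1) (3,2) (4,0) (4,1) (4,2)] -> total=25

Answer: ##.###
##.###
######
###.##
###...
..#...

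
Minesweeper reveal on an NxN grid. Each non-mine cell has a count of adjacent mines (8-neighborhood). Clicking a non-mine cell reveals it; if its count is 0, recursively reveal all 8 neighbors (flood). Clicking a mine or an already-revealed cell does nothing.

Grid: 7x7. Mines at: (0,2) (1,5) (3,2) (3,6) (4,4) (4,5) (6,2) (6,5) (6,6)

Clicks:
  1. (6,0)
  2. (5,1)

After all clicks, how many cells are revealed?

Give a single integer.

Answer: 14

Derivation:
Click 1 (6,0) count=0: revealed 14 new [(0,0) (0,1) (1,0) (1,1) (2,0) (2,1) (3,0) (3,1) (4,0) (4,1) (5,0) (5,1) (6,0) (6,1)] -> total=14
Click 2 (5,1) count=1: revealed 0 new [(none)] -> total=14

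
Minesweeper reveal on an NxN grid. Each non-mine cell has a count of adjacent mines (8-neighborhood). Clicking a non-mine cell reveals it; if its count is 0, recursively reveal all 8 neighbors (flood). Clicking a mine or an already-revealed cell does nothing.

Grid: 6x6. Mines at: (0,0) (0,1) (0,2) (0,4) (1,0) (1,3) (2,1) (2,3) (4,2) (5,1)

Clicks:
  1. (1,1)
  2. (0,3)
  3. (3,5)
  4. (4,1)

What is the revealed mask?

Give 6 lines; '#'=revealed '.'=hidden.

Answer: ...#..
.#..##
....##
...###
.#.###
...###

Derivation:
Click 1 (1,1) count=5: revealed 1 new [(1,1)] -> total=1
Click 2 (0,3) count=3: revealed 1 new [(0,3)] -> total=2
Click 3 (3,5) count=0: revealed 13 new [(1,4) (1,5) (2,4) (2,5) (3,3) (3,4) (3,5) (4,3) (4,4) (4,5) (5,3) (5,4) (5,5)] -> total=15
Click 4 (4,1) count=2: revealed 1 new [(4,1)] -> total=16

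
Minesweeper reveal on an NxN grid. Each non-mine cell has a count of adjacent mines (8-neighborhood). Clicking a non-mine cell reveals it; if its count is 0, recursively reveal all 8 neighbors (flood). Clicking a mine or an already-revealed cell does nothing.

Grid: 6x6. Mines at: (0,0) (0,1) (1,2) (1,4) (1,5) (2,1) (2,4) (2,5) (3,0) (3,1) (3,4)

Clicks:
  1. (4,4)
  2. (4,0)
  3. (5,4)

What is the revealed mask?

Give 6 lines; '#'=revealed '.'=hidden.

Answer: ......
......
......
......
######
######

Derivation:
Click 1 (4,4) count=1: revealed 1 new [(4,4)] -> total=1
Click 2 (4,0) count=2: revealed 1 new [(4,0)] -> total=2
Click 3 (5,4) count=0: revealed 10 new [(4,1) (4,2) (4,3) (4,5) (5,0) (5,1) (5,2) (5,3) (5,4) (5,5)] -> total=12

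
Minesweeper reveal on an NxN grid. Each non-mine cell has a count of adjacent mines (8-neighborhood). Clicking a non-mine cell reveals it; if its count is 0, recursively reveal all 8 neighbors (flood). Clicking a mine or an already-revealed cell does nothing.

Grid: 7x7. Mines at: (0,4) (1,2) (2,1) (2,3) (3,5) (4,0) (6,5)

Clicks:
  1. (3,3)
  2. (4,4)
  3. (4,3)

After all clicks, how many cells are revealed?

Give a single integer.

Answer: 18

Derivation:
Click 1 (3,3) count=1: revealed 1 new [(3,3)] -> total=1
Click 2 (4,4) count=1: revealed 1 new [(4,4)] -> total=2
Click 3 (4,3) count=0: revealed 16 new [(3,1) (3,2) (3,4) (4,1) (4,2) (4,3) (5,0) (5,1) (5,2) (5,3) (5,4) (6,0) (6,1) (6,2) (6,3) (6,4)] -> total=18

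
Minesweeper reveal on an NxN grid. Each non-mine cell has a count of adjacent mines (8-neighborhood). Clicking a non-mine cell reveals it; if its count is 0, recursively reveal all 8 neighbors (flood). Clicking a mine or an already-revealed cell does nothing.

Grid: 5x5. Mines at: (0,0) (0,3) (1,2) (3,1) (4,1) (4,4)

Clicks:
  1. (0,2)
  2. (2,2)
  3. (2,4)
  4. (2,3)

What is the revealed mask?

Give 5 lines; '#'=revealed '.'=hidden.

Answer: ..#..
...##
..###
...##
.....

Derivation:
Click 1 (0,2) count=2: revealed 1 new [(0,2)] -> total=1
Click 2 (2,2) count=2: revealed 1 new [(2,2)] -> total=2
Click 3 (2,4) count=0: revealed 6 new [(1,3) (1,4) (2,3) (2,4) (3,3) (3,4)] -> total=8
Click 4 (2,3) count=1: revealed 0 new [(none)] -> total=8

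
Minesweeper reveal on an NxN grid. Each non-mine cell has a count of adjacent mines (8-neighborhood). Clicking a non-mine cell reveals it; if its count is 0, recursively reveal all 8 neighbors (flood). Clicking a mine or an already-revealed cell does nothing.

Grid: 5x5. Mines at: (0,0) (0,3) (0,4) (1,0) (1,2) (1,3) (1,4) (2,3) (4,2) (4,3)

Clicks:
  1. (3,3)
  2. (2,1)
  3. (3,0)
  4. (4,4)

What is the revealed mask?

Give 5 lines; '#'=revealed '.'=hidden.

Answer: .....
.....
##...
##.#.
##..#

Derivation:
Click 1 (3,3) count=3: revealed 1 new [(3,3)] -> total=1
Click 2 (2,1) count=2: revealed 1 new [(2,1)] -> total=2
Click 3 (3,0) count=0: revealed 5 new [(2,0) (3,0) (3,1) (4,0) (4,1)] -> total=7
Click 4 (4,4) count=1: revealed 1 new [(4,4)] -> total=8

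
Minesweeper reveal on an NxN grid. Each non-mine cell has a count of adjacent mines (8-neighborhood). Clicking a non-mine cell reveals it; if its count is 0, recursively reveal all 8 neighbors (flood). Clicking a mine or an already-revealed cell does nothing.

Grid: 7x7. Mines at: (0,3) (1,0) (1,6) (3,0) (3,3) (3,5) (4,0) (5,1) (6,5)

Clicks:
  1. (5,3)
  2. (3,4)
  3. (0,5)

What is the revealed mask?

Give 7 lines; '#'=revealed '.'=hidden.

Click 1 (5,3) count=0: revealed 9 new [(4,2) (4,3) (4,4) (5,2) (5,3) (5,4) (6,2) (6,3) (6,4)] -> total=9
Click 2 (3,4) count=2: revealed 1 new [(3,4)] -> total=10
Click 3 (0,5) count=1: revealed 1 new [(0,5)] -> total=11

Answer: .....#.
.......
.......
....#..
..###..
..###..
..###..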